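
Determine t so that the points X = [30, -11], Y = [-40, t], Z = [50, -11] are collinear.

-11

The three points are collinear iff det[XY; XZ] = 0.
This determinant is linear in t: (-20)t + (-220) = 0, so t = -11.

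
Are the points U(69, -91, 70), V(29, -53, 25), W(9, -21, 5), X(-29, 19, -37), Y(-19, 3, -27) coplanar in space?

Yes

The plane through U, V, W has normal n = UV × UW = (680, 100, -520) and equation n·P = 1420.
Checking the remaining points: n·X = 1420, n·Y = 1420.
All equal 1420, so all 5 points lie in one plane.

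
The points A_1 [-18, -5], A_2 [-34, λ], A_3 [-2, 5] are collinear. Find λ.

-15

The three points are collinear iff det[A_1A_2; A_1A_3] = 0.
This determinant is linear in λ: (-16)λ + (-240) = 0, so λ = -15.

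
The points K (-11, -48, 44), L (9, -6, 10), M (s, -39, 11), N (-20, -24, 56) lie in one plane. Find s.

10

Normal to plane KLN: n = (1320, 66, 858); plane equation n·P = 20064.
Requiring n·M = 20064: (1320)s + (6864) = 20064.
So s = 10.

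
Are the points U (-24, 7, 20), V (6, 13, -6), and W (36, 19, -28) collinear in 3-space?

No

UV = (30, 6, -26), UW = (60, 12, -48).
Comparing components 2 and 3: (6)(-48) − (-26)(12) = 24 ≠ 0, so UV and UW are not parallel and the points are not collinear.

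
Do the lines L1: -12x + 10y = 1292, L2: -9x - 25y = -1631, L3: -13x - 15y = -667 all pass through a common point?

Intersecting L1 and L2: solving the 2×2 system gives (x, y) = (-41, 80).
Substitute into L3: (-13)(-41) + (-15)(80) = -667.
This equals -667, so (-41, 80) lies on all three lines and they are concurrent.

Yes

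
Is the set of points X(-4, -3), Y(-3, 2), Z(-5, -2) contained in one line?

No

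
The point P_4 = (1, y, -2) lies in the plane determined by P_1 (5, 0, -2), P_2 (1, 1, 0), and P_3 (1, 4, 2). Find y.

The plane through P_1, P_2, P_3 has equation −4x + 8y − 12z = 4.
Substituting P_4: (8)y + (20) = 4, so y = -2.

-2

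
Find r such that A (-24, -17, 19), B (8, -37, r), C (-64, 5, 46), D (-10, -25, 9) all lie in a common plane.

-7

Coplanarity ⇔ det[AB; AC; AD] = 0.
Expanding, this is linear in r: (12)r + (84) = 0.
So r = -7.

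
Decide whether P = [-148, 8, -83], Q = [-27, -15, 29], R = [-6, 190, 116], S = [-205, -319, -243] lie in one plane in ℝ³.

The four points are coplanar iff the 3×3 determinant with rows PQ, PR, PS is zero.
Rows: (121, -23, 112), (142, 182, 199), (-57, -327, -160).
Expanding along the first row: (121)(35953) − (-23)(-11377) + (112)(-36060) = 49922.
Nonzero ⇒ not coplanar.

No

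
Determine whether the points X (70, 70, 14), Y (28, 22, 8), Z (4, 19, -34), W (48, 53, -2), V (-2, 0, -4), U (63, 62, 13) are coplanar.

No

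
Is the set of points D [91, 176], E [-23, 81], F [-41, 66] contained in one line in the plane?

DE = (-114, -95), DF = (-132, -110).
Twice the signed area of △DEF is (-114)(-110) − (-95)(-132) = 0.
The triangle is degenerate (zero area), so the points are collinear.

Yes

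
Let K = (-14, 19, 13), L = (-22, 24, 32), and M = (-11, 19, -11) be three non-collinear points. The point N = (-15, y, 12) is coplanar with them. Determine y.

20

Coplanarity requires KL · (KM × KN) = 0.
KL = (-8, 5, 19), KM = (3, 0, -24); the triple product is linear in y with coefficient -135 and constant term 2700.
Setting it to zero: y = 20.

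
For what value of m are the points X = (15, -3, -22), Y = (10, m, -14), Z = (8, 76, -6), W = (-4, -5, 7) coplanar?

Normal to plane XZW: n = (2323, -101, 1515); plane equation n·P = 1818.
Requiring n·Y = 1818: (-101)m + (2020) = 1818.
So m = 2.

2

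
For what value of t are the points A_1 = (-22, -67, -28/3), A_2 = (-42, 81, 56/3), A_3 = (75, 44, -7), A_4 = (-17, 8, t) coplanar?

The points are coplanar iff A_1A_2 · (A_1A_3 × A_1A_4) = 0.
Expanding, this is linear in t: (-16576)t + (116032/3) = 0.
So t = 7/3.

7/3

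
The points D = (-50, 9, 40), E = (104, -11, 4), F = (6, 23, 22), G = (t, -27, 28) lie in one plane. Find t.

27

Normal to plane DEF: n = (864, 756, 3276); plane equation n·P = 94644.
Requiring n·G = 94644: (864)t + (71316) = 94644.
So t = 27.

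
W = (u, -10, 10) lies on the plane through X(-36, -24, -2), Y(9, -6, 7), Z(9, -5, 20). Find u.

-2

A normal to the plane is n = XY × XZ = (225, -585, 45).
W lies in the plane iff n · XW = 0.
This gives (225)u + (450) = 0, so u = -2.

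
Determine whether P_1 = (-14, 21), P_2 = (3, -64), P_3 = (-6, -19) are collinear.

Yes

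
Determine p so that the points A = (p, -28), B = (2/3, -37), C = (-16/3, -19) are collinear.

Collinearity: (A − B) must be parallel to (C − B) = (-6, 18).
Cross-multiplying the components: (p − 2/3)·(18) = (9)·(-6).
Solving gives p = -7/3.

-7/3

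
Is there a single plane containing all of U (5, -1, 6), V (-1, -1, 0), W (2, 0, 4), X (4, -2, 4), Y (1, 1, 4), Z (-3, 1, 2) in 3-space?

The plane through U, V, W has normal n = UV × UW = (6, 6, -6) and equation n·P = -12.
Checking the remaining points: n·X = -12, n·Y = -12, n·Z = -24.
Since n·Z = -24 ≠ -12, Z is off the plane and the points are not all coplanar.

No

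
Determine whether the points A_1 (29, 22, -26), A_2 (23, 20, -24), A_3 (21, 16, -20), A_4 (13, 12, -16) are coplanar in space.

Yes

The four points are coplanar iff the 3×3 determinant with rows A_1A_2, A_1A_3, A_1A_4 is zero.
Rows: (-6, -2, 2), (-8, -6, 6), (-16, -10, 10).
Expanding along the first row: (-6)(0) − (-2)(16) + (2)(-16) = 0.
Zero determinant ⇒ coplanar.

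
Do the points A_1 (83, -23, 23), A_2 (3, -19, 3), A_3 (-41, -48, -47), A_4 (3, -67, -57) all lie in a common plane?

Yes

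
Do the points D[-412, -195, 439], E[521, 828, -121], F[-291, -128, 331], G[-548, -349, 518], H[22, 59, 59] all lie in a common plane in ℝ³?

Yes

The plane through D, E, F has normal n = DE × DF = (-72964, 33004, -61272) and equation n·P = -3273020.
Checking the remaining points: n·G = -3273020, n·H = -3273020.
All equal -3273020, so all 5 points lie in one plane.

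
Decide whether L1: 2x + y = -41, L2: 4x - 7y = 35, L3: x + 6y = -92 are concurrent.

Intersecting L1 and L2: solving the 2×2 system gives (x, y) = (-14, -13).
Substitute into L3: (1)(-14) + (6)(-13) = -92.
This equals -92, so (-14, -13) lies on all three lines and they are concurrent.

Yes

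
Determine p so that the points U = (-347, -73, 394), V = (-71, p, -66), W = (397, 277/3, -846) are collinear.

Direction UW = (744, 496/3, -1240). From the x-coordinate of V, the parameter along the line is τ = (-71 − (-347))/744 = 23/62.
Then p = (-73) + 23/62·(496/3) = -35/3.

-35/3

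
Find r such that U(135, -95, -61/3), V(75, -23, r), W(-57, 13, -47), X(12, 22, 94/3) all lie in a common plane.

79/3

Coplanarity ⇔ det[UV; UW; UX] = 0.
Expanding, this is linear in r: (-9180)r + (241740) = 0.
So r = 79/3.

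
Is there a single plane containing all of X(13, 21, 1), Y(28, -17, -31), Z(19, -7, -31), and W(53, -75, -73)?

No

A normal to the plane through X, Y, Z is n = XY × XZ = (320, 288, -192).
The plane has equation n·P = 10016. For W: n·W = 9376.
9376 ≠ 10016, so W is off the plane.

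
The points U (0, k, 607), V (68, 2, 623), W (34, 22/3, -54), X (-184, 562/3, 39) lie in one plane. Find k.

170/3

The points are coplanar iff UV · (UW × UX) = 0.
Expanding, this is linear in k: (-150748)k + (25627160/3) = 0.
So k = 170/3.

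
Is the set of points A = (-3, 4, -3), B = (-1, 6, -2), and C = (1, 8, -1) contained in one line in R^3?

AB = (2, 2, 1), AC = (4, 4, 2).
Each component of AC is 2 times the corresponding component of AB, so AC = 2·AB and the points are collinear.

Yes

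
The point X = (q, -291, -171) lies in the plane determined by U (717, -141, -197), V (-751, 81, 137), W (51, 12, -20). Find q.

73

Coplanarity requires UV · (UW × UX) = 0.
UV = (-1468, 222, 334), UW = (-666, 153, 177); the triple product is linear in q with coefficient -11808 and constant term 861984.
Setting it to zero: q = 73.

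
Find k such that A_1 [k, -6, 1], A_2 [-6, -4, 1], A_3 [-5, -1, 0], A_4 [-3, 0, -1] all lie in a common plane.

The points are coplanar iff A_1A_2 · (A_1A_3 × A_1A_4) = 0.
Expanding, this is linear in k: (2)k + (10) = 0.
So k = -5.

-5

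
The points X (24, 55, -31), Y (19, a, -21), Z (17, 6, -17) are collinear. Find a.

Collinearity requires XY × XZ = 0; each component is linear in a.
The x-component gives (14)a + (-280) = 0, so a = 20.
The remaining components then also vanish.

20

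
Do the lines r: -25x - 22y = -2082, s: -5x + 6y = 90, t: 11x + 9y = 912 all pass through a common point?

No

Intersecting r and s: solving the 2×2 system gives (x, y) = (2628/65, 633/13).
Substitute into t: (11)(2628/65) + (9)(633/13) = 57393/65.
But t requires 912 ≠ 57393/65, so the three lines have no common point.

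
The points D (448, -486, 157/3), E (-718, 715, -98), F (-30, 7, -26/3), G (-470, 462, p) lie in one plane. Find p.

Normal to plane DEF: n = (2560/3, 2200/3, -760); plane equation n·P = -13880.
Requiring n·G = -13880: (-760)p + (-186800/3) = -13880.
So p = -191/3.

-191/3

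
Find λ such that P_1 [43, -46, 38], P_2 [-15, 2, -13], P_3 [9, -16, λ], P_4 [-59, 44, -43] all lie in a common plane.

11

Normal to plane P_1P_2P_4: n = (702, 504, -324); plane equation n·P = -5310.
Requiring n·P_3 = -5310: (-324)λ + (-1746) = -5310.
So λ = 11.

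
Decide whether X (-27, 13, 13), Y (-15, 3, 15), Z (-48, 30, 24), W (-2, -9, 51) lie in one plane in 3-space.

Yes

A normal to the plane through X, Y, Z is n = XY × XZ = (-144, -174, -6).
The plane has equation n·P = 1548. For W: n·W = 1548.
Equal, so W lies in the plane and all four are coplanar.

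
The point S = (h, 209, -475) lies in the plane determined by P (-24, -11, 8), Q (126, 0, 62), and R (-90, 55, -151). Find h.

-150

Coplanarity requires PQ · (PR × PS) = 0.
PQ = (150, 11, 54), PR = (-66, 66, -159); the triple product is linear in h with coefficient -5313 and constant term -796950.
Setting it to zero: h = -150.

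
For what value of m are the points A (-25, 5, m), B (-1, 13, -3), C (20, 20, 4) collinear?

-11

Collinearity requires AB × AC = 0; each component is linear in m.
The x-component gives (7)m + (77) = 0, so m = -11.
The remaining components then also vanish.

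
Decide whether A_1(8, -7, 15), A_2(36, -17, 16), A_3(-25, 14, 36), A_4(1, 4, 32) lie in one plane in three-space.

A normal to the plane through A_1, A_2, A_3 is n = A_1A_2 × A_1A_3 = (-231, -621, 258).
The plane has equation n·P = 6369. For A_4: n·A_4 = 5541.
5541 ≠ 6369, so A_4 is off the plane.

No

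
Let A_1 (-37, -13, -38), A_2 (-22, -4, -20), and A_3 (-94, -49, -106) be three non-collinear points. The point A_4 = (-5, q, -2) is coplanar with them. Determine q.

The plane through A_1, A_2, A_3 has equation 36x − 6y − 27z = -228.
Substituting A_4: (-6)q + (-126) = -228, so q = 17.

17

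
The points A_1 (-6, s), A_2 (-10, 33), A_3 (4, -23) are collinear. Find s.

17

The three points are collinear iff det[A_1A_2; A_1A_3] = 0.
This determinant is linear in s: (14)s + (-238) = 0, so s = 17.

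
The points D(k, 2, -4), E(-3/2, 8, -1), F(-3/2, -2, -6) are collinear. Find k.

Collinearity requires DE × DF = 0; each component is linear in k.
The y-component gives (-5)k + (-15/2) = 0, so k = -3/2.
The remaining components then also vanish.

-3/2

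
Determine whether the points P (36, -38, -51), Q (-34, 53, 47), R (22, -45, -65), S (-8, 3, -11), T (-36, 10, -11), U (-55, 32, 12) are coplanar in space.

The plane through P, Q, R has normal n = PQ × PR = (-588, -2352, 1764) and equation n·X = -21756.
Checking the remaining points: n·S = -21756, n·T = -21756, n·U = -21756.
All equal -21756, so all 6 points lie in one plane.

Yes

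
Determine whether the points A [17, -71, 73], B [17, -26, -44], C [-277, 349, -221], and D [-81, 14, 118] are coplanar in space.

With A as base: AB = (0, 45, -117), AC = (-294, 420, -294), AD = (-98, 85, 45).
AC × AD = (43890, 42042, 16170).
AB · (AC × AD) = 0.
The scalar triple product vanishes, so the four points are coplanar.

Yes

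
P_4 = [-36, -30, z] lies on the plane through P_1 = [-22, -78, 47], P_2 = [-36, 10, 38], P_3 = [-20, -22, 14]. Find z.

A normal to the plane is n = P_1P_2 × P_1P_3 = (-2400, -480, -960).
P_4 lies in the plane iff n · P_1P_4 = 0.
This gives (-960)z + (55680) = 0, so z = 58.

58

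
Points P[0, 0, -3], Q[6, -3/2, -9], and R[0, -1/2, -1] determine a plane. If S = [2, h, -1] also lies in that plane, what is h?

Coplanarity requires PQ · (PR × PS) = 0.
PQ = (6, -3/2, -6), PR = (0, -1/2, 2); the triple product is linear in h with coefficient -12 and constant term -18.
Setting it to zero: h = -3/2.

-3/2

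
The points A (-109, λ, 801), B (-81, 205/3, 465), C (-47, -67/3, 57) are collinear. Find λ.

143

Collinearity requires AB × AC = 0; each component is linear in λ.
The x-component gives (408)λ + (-58344) = 0, so λ = 143.
The remaining components then also vanish.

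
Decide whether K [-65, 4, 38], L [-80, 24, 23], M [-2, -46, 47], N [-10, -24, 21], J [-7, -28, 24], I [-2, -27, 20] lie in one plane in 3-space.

The plane through K, L, M has normal n = KL × KM = (-570, -810, -510) and equation n·P = 14430.
Checking the remaining points: n·N = 14430, n·J = 14430, n·I = 12810.
Since n·I = 12810 ≠ 14430, I is off the plane and the points are not all coplanar.

No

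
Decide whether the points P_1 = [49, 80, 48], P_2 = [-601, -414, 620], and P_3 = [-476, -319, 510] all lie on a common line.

Yes

P_1P_2 = (-650, -494, 572), P_1P_3 = (-525, -399, 462).
Each component of P_1P_3 is 21/26 times the corresponding component of P_1P_2, so P_1P_3 = 21/26·P_1P_2 and the points are collinear.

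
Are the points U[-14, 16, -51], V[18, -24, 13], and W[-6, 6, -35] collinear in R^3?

UV = (32, -40, 64), UW = (8, -10, 16).
Each component of UW is 1/4 times the corresponding component of UV, so UW = 1/4·UV and the points are collinear.

Yes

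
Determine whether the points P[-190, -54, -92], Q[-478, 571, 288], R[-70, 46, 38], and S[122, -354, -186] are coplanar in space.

With P as base: PQ = (-288, 625, 380), PR = (120, 100, 130), PS = (312, -300, -94).
PR × PS = (29600, 51840, -67200).
PQ · (PR × PS) = -1660800.
Since -1660800 ≠ 0, the four points are not coplanar.

No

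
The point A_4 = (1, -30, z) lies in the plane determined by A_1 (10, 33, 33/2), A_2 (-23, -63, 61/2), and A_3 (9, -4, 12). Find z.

15

The plane through A_1, A_2, A_3 has equation 950x − (325/2)y + 1125z = 22700.
Substituting A_4: (1125)z + (5825) = 22700, so z = 15.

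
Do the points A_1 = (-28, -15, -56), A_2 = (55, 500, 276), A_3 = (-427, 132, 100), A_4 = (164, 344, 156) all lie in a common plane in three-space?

A normal to the plane through A_1, A_2, A_3 is n = A_1A_2 × A_1A_3 = (31536, -145416, 217686).
The plane has equation n·P = -10892184. For A_4: n·A_4 = -10892184.
Equal, so A_4 lies in the plane and all four are coplanar.

Yes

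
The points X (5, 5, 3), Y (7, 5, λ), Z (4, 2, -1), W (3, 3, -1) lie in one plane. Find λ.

5

Coplanarity ⇔ det[XY; XZ; XW] = 0.
Expanding, this is linear in λ: (-4)λ + (20) = 0.
So λ = 5.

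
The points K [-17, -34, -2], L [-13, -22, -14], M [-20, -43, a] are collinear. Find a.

7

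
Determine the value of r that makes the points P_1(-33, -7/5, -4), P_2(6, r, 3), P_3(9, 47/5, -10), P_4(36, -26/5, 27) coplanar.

2

Coplanarity ⇔ det[P_1P_2; P_1P_3; P_1P_4] = 0.
Expanding, this is linear in r: (-1716)r + (3432) = 0.
So r = 2.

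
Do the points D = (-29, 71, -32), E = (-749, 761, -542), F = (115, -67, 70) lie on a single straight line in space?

Yes

DE = (-720, 690, -510), DF = (144, -138, 102).
DE × DF = (0, 0, 0).
The cross product vanishes, so the three points are collinear.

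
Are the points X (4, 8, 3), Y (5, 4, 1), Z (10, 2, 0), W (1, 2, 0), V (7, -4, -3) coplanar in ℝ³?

The plane through X, Y, Z has normal n = XY × XZ = (0, -9, 18) and equation n·P = -18.
Checking the remaining points: n·W = -18, n·V = -18.
All equal -18, so all 5 points lie in one plane.

Yes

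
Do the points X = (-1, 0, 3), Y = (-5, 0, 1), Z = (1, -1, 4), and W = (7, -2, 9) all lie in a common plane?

No

A normal to the plane through X, Y, Z is n = XY × XZ = (-2, 0, 4).
The plane has equation n·P = 14. For W: n·W = 22.
22 ≠ 14, so W is off the plane.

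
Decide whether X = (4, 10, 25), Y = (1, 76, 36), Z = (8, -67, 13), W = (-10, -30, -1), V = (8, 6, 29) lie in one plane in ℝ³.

The plane through X, Y, Z has normal n = XY × XZ = (55, 8, -33) and equation n·P = -525.
Checking the remaining points: n·W = -757, n·V = -469.
Since n·W = -757 ≠ -525, W is off the plane and the points are not all coplanar.

No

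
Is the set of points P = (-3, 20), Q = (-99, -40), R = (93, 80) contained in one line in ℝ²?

PQ = (-96, -60), PR = (96, 60).
det[PQ; PR] = (-96)(60) − (-60)(96) = 0.
The determinant is zero, so the points are collinear.

Yes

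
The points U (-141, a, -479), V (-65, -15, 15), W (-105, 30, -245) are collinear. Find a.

Direction VW = (-40, 45, -260). From the x-coordinate of U, the parameter along the line is τ = (-141 − (-65))/(-40) = 19/10.
Then a = (-15) + 19/10·(45) = 141/2.

141/2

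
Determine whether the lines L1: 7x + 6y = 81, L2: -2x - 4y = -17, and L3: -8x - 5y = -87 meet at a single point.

No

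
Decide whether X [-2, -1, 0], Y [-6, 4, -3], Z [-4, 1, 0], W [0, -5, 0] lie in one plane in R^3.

With X as base: XY = (-4, 5, -3), XZ = (-2, 2, 0), XW = (2, -4, 0).
XZ × XW = (0, 0, 4).
XY · (XZ × XW) = -12.
Since -12 ≠ 0, the four points are not coplanar.

No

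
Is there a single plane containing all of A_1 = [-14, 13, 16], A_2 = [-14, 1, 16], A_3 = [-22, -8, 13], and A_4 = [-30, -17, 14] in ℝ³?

No

With A_1 as base: A_1A_2 = (0, -12, 0), A_1A_3 = (-8, -21, -3), A_1A_4 = (-16, -30, -2).
A_1A_3 × A_1A_4 = (-48, 32, -96).
A_1A_2 · (A_1A_3 × A_1A_4) = -384.
Since -384 ≠ 0, the four points are not coplanar.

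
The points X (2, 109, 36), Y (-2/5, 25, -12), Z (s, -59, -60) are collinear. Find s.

Collinearity requires XY × XZ = 0; each component is linear in s.
The y-component gives (-48)s + (-672/5) = 0, so s = -14/5.
The remaining components then also vanish.

-14/5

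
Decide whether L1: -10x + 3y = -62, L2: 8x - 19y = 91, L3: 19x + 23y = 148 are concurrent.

Lines aᵢx + bᵢy = cᵢ with pairwise distinct directions are concurrent exactly when det[aᵢ bᵢ cᵢ] = 0.
Here the determinant is 16895.
Nonzero, so no common point exists.

No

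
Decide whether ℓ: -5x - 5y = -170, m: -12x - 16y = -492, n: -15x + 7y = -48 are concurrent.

Yes

Lines aᵢx + bᵢy = cᵢ with pairwise distinct directions are concurrent exactly when det[aᵢ bᵢ cᵢ] = 0.
Here the determinant is 0.
It vanishes, so the lines are concurrent at (13, 21).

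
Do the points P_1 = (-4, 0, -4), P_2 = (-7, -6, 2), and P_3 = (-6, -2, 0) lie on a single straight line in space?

No

P_1P_2 = (-3, -6, 6), P_1P_3 = (-2, -2, 4).
P_1P_2 × P_1P_3 = (-12, 0, -6).
The cross product is nonzero, so the points do not lie on one line.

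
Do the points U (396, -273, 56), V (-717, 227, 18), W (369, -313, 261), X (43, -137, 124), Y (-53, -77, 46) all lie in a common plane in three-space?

The plane through U, V, W has normal n = UV × UW = (100980, 229191, 58020) and equation n·P = -19331943.
Checking the remaining points: n·X = -19862547, n·Y = -20330727.
Since n·X = -19862547 ≠ -19331943, X is off the plane and the points are not all coplanar.

No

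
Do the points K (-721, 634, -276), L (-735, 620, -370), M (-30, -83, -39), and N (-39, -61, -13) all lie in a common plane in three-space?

No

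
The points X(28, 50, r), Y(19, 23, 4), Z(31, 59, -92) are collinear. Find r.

Collinearity requires XY × XZ = 0; each component is linear in r.
The x-component gives (36)r + (2448) = 0, so r = -68.
The remaining components then also vanish.

-68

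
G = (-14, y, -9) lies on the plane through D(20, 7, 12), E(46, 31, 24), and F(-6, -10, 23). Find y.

The plane through D, E, F has equation 468x − 598y + 182z = 7358.
Substituting G: (-598)y + (-8190) = 7358, so y = -26.

-26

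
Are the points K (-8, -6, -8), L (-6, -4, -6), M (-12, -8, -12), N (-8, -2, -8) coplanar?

With K as base: KL = (2, 2, 2), KM = (-4, -2, -4), KN = (0, 4, 0).
KM × KN = (16, 0, -16).
KL · (KM × KN) = 0.
The scalar triple product vanishes, so the four points are coplanar.

Yes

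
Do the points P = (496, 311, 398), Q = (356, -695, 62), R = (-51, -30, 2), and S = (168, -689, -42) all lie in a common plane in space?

No

A normal to the plane through P, Q, R is n = PQ × PR = (283800, 128352, -502542).
The plane has equation n·X = -19329444. For S: n·S = -19649364.
-19649364 ≠ -19329444, so S is off the plane.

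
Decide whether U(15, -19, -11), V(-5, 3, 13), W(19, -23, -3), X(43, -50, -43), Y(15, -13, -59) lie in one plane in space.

No

The plane through U, V, W has normal n = UV × UW = (272, 256, -8) and equation n·P = -696.
Checking the remaining points: n·X = -760, n·Y = 1224.
Since n·X = -760 ≠ -696, X is off the plane and the points are not all coplanar.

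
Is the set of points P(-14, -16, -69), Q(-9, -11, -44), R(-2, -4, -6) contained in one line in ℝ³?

No

PQ = (5, 5, 25), PR = (12, 12, 63).
Comparing components 2 and 3: (5)(63) − (25)(12) = 15 ≠ 0, so PQ and PR are not parallel and the points are not collinear.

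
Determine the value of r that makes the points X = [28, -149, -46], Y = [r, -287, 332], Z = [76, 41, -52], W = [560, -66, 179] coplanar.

832

The points are coplanar iff XY · (XZ × XW) = 0.
Expanding, this is linear in r: (43248)r + (-35982336) = 0.
So r = 832.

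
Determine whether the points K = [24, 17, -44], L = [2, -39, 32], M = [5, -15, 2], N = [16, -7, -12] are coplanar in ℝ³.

The four points are coplanar iff the 3×3 determinant with rows KL, KM, KN is zero.
Rows: (-22, -56, 76), (-19, -32, 46), (-8, -24, 32).
Expanding along the first row: (-22)(80) − (-56)(-240) + (76)(200) = 0.
Zero determinant ⇒ coplanar.

Yes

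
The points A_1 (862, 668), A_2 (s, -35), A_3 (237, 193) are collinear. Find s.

-63

The three points are collinear iff det[A_1A_2; A_1A_3] = 0.
This determinant is linear in s: (-475)s + (-29925) = 0, so s = -63.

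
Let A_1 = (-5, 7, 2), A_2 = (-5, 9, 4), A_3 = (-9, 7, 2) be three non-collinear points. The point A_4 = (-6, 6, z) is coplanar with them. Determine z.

1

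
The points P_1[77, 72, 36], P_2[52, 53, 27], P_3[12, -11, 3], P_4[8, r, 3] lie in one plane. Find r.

-9

Coplanarity ⇔ det[P_1P_2; P_1P_3; P_1P_4] = 0.
Expanding, this is linear in r: (-240)r + (-2160) = 0.
So r = -9.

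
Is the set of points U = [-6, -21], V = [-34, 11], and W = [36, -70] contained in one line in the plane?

No

UV = (-28, 32), UW = (42, -49).
If collinear, UW would be a scalar multiple of UV. But (-28)·(-49) ≠ (32)·(42) (difference 28), so they are not parallel; the points are not collinear.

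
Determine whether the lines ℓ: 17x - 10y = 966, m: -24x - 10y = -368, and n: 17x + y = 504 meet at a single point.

No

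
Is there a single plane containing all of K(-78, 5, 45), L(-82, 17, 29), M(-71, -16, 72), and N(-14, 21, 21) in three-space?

No

A normal to the plane through K, L, M is n = KL × KM = (-12, -4, 0).
The plane has equation n·P = 916. For N: n·N = 84.
84 ≠ 916, so N is off the plane.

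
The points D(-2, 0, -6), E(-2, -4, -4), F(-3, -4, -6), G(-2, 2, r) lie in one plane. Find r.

The points are coplanar iff DE · (DF × DG) = 0.
Expanding, this is linear in r: (-4)r + (-28) = 0.
So r = -7.

-7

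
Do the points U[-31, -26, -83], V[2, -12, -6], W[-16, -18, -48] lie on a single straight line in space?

No

UV = (33, 14, 77), UW = (15, 8, 35).
UV × UW = (-126, 0, 54).
The cross product is nonzero, so the points do not lie on one line.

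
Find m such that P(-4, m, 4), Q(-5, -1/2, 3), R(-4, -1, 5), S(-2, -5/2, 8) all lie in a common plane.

The points are coplanar iff PQ · (PR × PS) = 0.
Expanding, this is linear in m: (-1)m + (-3/2) = 0.
So m = -3/2.

-3/2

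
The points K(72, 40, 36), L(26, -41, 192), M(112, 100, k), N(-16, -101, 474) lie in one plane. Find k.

Normal to plane KLN: n = (-13482, 6420, -642); plane equation n·P = -737016.
Requiring n·M = -737016: (-642)k + (-867984) = -737016.
So k = -204.

-204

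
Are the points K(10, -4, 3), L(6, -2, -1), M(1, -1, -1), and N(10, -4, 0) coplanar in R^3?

No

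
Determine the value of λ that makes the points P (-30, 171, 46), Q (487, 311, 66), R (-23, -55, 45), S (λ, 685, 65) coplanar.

404

Normal to plane PQR: n = (4380, 657, -117822); plane equation n·X = -5438865.
Requiring n·S = -5438865: (4380)λ + (-7208385) = -5438865.
So λ = 404.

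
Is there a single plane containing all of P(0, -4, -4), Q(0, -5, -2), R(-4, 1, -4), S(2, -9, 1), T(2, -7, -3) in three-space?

The plane through P, Q, R has normal n = PQ × PR = (-10, -8, -4) and equation n·X = 48.
Checking the remaining points: n·S = 48, n·T = 48.
All equal 48, so all 5 points lie in one plane.

Yes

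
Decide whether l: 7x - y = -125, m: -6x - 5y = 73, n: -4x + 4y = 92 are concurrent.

No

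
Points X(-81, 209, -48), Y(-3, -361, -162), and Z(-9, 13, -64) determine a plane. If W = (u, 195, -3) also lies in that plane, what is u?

Coplanarity requires XY · (XZ × XW) = 0.
XY = (78, -570, -114), XZ = (72, -196, -16); the triple product is linear in u with coefficient -13224 and constant term 185136.
Setting it to zero: u = 14.

14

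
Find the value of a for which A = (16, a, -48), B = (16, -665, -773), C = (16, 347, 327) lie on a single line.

Direction BC = (0, 1012, 1100). From the z-coordinate of A, the parameter along the line is τ = (-48 − (-773))/1100 = 29/44.
Then a = (-665) + 29/44·(1012) = 2.

2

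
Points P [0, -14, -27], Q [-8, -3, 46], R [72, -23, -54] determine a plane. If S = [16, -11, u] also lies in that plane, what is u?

2

The plane through P, Q, R has equation 360x + 5040y − 720z = -51120.
Substituting S: (-720)u + (-49680) = -51120, so u = 2.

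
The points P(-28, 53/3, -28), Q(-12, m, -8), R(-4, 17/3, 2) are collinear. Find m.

Direction PR = (24, -12, 30). From the x-coordinate of Q, the parameter along the line is τ = (-12 − (-28))/24 = 2/3.
Then m = 53/3 + 2/3·(-12) = 29/3.

29/3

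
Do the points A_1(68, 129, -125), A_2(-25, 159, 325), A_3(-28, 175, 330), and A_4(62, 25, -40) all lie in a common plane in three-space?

With A_1 as base: A_1A_2 = (-93, 30, 450), A_1A_3 = (-96, 46, 455), A_1A_4 = (-6, -104, 85).
A_1A_3 × A_1A_4 = (51230, 5430, 10260).
A_1A_2 · (A_1A_3 × A_1A_4) = 15510.
Since 15510 ≠ 0, the four points are not coplanar.

No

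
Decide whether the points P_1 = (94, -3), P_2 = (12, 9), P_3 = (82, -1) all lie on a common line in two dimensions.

No

P_1P_2 = (-82, 12), P_1P_3 = (-12, 2).
Twice the signed area of △P_1P_2P_3 is (-82)(2) − (12)(-12) = -20.
The area is nonzero, so the three points are not collinear.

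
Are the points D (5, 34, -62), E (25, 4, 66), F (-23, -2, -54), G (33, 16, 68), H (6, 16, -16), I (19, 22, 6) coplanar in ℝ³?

No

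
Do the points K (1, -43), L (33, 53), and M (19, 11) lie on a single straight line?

KL = (32, 96), KM = (18, 54).
Twice the signed area of △KLM is (32)(54) − (96)(18) = 0.
The triangle is degenerate (zero area), so the points are collinear.

Yes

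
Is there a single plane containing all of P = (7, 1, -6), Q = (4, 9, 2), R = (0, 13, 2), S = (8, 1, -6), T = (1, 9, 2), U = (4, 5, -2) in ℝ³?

The plane through P, Q, R has normal n = PQ × PR = (-32, -32, 20) and equation n·X = -376.
Checking the remaining points: n·S = -408, n·T = -280, n·U = -328.
Since n·S = -408 ≠ -376, S is off the plane and the points are not all coplanar.

No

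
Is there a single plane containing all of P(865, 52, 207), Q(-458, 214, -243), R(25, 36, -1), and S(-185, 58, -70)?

The four points are coplanar iff the 3×3 determinant with rows PQ, PR, PS is zero.
Rows: (-1323, 162, -450), (-840, -16, -208), (-1050, 6, -277).
Expanding along the first row: (-1323)(5680) − (162)(14280) + (-450)(-21840) = 0.
Zero determinant ⇒ coplanar.

Yes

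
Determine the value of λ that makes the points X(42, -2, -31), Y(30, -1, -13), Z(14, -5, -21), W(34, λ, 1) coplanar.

The points are coplanar iff XY · (XZ × XW) = 0.
Expanding, this is linear in λ: (-384)λ + (768) = 0.
So λ = 2.

2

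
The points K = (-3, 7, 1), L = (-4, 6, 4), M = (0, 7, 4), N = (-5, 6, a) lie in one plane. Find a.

Normal to plane KLM: n = (-3, 12, 3); plane equation n·P = 96.
Requiring n·N = 96: (3)a + (87) = 96.
So a = 3.

3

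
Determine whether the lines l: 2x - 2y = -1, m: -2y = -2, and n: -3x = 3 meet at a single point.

The three lines meet at one point iff the augmented coefficient matrix [aᵢ bᵢ cᵢ] has rank < 3, i.e. its determinant vanishes.
Here the determinant is -18.
Nonzero, so no common point exists.

No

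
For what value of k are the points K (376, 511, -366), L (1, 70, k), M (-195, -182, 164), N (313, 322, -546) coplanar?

Normal to plane KMN: n = (224910, -136170, 64260); plane equation n·P = -8535870.
Requiring n·L = -8535870: (64260)k + (-9306990) = -8535870.
So k = 12.

12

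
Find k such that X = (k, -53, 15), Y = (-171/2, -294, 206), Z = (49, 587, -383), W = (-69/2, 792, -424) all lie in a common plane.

The points are coplanar iff XY · (XZ × XW) = 0.
Expanding, this is linear in k: (-84624)k + (-1100112) = 0.
So k = -13.

-13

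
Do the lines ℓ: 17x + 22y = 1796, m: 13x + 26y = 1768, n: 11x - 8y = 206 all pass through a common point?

Yes

Intersecting ℓ and m: solving the 2×2 system gives (x, y) = (50, 43).
Substitute into n: (11)(50) + (-8)(43) = 206.
This equals 206, so (50, 43) lies on all three lines and they are concurrent.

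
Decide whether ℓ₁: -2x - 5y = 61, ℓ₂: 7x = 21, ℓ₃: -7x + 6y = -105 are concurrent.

No

Lines aᵢx + bᵢy = cᵢ with pairwise distinct directions are concurrent exactly when det[aᵢ bᵢ cᵢ] = 0.
Here the determinant is -126.
Nonzero, so no common point exists.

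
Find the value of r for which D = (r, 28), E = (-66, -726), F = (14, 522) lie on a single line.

-53/3

Collinearity: (D − E) must be parallel to (F − E) = (80, 1248).
Cross-multiplying the components: (r − (-66))·(1248) = (754)·(80).
Solving gives r = -53/3.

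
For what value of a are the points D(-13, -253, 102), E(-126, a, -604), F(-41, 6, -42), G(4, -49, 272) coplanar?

246

Normal to plane DFG: n = (73406, 2312, -10115); plane equation n·P = -2570944.
Requiring n·E = -2570944: (2312)a + (-3139696) = -2570944.
So a = 246.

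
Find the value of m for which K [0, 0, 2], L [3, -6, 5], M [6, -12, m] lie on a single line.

8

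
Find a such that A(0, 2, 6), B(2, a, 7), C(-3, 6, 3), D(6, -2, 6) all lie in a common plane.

The points are coplanar iff AB · (AC × AD) = 0.
Expanding, this is linear in a: (-18)a + (0) = 0.
So a = 0.

0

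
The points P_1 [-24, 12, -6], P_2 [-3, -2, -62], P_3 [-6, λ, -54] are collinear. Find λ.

0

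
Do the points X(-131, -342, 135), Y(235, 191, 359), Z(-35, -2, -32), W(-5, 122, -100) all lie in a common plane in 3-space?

With X as base: XY = (366, 533, 224), XZ = (96, 340, -167), XW = (126, 464, -235).
XZ × XW = (-2412, 1518, 1704).
XY · (XZ × XW) = 307998.
Since 307998 ≠ 0, the four points are not coplanar.

No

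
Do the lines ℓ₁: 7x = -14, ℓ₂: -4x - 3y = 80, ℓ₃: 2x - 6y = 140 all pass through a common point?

Yes

Lines aᵢx + bᵢy = cᵢ with pairwise distinct directions are concurrent exactly when det[aᵢ bᵢ cᵢ] = 0.
Here the determinant is 0.
It vanishes, so the lines are concurrent at (-2, -24).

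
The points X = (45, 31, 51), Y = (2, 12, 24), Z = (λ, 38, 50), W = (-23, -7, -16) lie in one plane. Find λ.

76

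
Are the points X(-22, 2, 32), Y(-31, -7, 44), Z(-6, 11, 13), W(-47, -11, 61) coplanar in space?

No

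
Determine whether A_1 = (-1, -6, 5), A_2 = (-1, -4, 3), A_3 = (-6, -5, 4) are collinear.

A_1A_2 = (0, 2, -2), A_1A_3 = (-5, 1, -1).
Comparing components 3 and 1: (-2)(-5) − (0)(-1) = 10 ≠ 0, so A_1A_2 and A_1A_3 are not parallel and the points are not collinear.

No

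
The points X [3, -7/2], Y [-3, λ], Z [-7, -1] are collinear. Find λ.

The three points are collinear iff det[XY; XZ] = 0.
This determinant is linear in λ: (10)λ + (20) = 0, so λ = -2.

-2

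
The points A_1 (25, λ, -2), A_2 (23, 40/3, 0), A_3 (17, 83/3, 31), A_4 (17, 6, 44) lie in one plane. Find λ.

-16/3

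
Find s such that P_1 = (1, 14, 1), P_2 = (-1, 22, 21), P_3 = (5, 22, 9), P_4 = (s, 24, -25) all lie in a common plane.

The points are coplanar iff P_1P_2 · (P_1P_3 × P_1P_4) = 0.
Expanding, this is linear in s: (-96)s + (2304) = 0.
So s = 24.

24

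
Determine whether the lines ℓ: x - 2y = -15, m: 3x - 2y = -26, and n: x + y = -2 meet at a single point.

Intersecting ℓ and m: solving the 2×2 system gives (x, y) = (-11/2, 19/4).
Substitute into n: (1)(-11/2) + (1)(19/4) = -3/4.
But n requires -2 ≠ -3/4, so the three lines have no common point.

No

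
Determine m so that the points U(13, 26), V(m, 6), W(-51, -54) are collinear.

-3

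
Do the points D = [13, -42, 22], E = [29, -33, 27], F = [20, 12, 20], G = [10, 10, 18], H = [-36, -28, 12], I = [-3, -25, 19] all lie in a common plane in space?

No

The plane through D, E, F has normal n = DE × DF = (-288, 67, 801) and equation n·P = 11064.
Checking the remaining points: n·G = 12208, n·H = 18104, n·I = 14408.
Since n·G = 12208 ≠ 11064, G is off the plane and the points are not all coplanar.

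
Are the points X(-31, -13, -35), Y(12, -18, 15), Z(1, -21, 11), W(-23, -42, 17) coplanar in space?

No

A normal to the plane through X, Y, Z is n = XY × XZ = (170, -378, -184).
The plane has equation n·P = 6084. For W: n·W = 8838.
8838 ≠ 6084, so W is off the plane.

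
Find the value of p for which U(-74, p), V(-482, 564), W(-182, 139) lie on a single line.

Collinearity: (U − V) must be parallel to (W − V) = (300, -425).
Cross-multiplying the components: (p − 564)·(300) = (408)·(-425).
Solving gives p = -14.

-14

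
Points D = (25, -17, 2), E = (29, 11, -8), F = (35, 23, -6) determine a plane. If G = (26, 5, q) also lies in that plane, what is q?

-9

Coplanarity requires DE · (DF × DG) = 0.
DE = (4, 28, -10), DF = (10, 40, -8); the triple product is linear in q with coefficient -120 and constant term -1080.
Setting it to zero: q = -9.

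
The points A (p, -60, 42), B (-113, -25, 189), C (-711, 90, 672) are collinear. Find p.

69

Direction BC = (-598, 115, 483). From the y-coordinate of A, the parameter along the line is τ = (-60 − (-25))/115 = -7/23.
Then p = (-113) + (-7/23)·(-598) = 69.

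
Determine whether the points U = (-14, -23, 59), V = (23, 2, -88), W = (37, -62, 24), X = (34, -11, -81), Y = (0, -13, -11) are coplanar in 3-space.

The plane through U, V, W has normal n = UV × UW = (-6608, -6202, -2718) and equation n·P = 74796.
Checking the remaining points: n·X = 63708, n·Y = 110524.
Since n·X = 63708 ≠ 74796, X is off the plane and the points are not all coplanar.

No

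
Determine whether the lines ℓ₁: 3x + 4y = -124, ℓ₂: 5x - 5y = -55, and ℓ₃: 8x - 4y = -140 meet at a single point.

Yes

Lines aᵢx + bᵢy = cᵢ with pairwise distinct directions are concurrent exactly when det[aᵢ bᵢ cᵢ] = 0.
Here the determinant is 0.
It vanishes, so the lines are concurrent at (-24, -13).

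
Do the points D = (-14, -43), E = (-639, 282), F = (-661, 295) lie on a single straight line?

No

DE = (-625, 325), DF = (-647, 338).
If collinear, DF would be a scalar multiple of DE. But (-625)·(338) ≠ (325)·(-647) (difference -975), so they are not parallel; the points are not collinear.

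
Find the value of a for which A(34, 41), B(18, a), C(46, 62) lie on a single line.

13

Collinearity: (B − A) must be parallel to (C − A) = (12, 21).
Cross-multiplying the components: (a − 41)·(12) = (-16)·(21).
Solving gives a = 13.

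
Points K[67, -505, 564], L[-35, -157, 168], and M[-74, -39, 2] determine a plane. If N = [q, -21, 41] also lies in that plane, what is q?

Coplanarity requires KL · (KM × KN) = 0.
KL = (-102, 348, -396), KM = (-141, 466, -562); the triple product is linear in q with coefficient -11040 and constant term -783840.
Setting it to zero: q = -71.

-71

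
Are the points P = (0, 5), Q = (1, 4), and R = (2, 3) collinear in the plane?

PQ = (1, -1), PR = (2, -2).
Twice the signed area of △PQR is (1)(-2) − (-1)(2) = 0.
The triangle is degenerate (zero area), so the points are collinear.

Yes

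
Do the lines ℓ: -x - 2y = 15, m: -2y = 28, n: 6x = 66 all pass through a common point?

No

Lines aᵢx + bᵢy = cᵢ with pairwise distinct directions are concurrent exactly when det[aᵢ bᵢ cᵢ] = 0.
Here the determinant is -24.
Nonzero, so no common point exists.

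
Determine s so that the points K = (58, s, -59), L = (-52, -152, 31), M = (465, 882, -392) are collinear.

Collinearity requires KL × KM = 0; each component is linear in s.
The x-component gives (423)s + (-28764) = 0, so s = 68.
The remaining components then also vanish.

68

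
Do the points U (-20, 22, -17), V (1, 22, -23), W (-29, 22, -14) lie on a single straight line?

UV = (21, 0, -6), UW = (-9, 0, 3).
UV × UW = (0, -9, 0).
The cross product is nonzero, so the points do not lie on one line.

No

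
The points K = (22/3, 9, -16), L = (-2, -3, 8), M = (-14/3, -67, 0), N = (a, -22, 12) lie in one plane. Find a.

-5

Normal to plane KLM: n = (1632, -416/3, 1696/3); plane equation n·P = 5024/3.
Requiring n·N = 5024/3: (1632)a + (29504/3) = 5024/3.
So a = -5.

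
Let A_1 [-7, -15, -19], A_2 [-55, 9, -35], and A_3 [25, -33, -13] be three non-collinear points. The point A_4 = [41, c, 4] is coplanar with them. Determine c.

-36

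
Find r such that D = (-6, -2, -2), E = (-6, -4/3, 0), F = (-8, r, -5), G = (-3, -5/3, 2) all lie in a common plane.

Normal to plane DEG: n = (2, 6, -2); plane equation n·P = -20.
Requiring n·F = -20: (6)r + (-6) = -20.
So r = -7/3.

-7/3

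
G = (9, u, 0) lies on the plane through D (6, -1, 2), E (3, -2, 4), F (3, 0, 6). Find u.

A normal to the plane is n = DE × DF = (-6, 6, -6).
G lies in the plane iff n · DG = 0.
This gives (6)u + (0) = 0, so u = 0.

0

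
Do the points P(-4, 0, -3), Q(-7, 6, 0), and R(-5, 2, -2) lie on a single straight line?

Yes

PQ = (-3, 6, 3), PR = (-1, 2, 1).
Each component of PR is 1/3 times the corresponding component of PQ, so PR = 1/3·PQ and the points are collinear.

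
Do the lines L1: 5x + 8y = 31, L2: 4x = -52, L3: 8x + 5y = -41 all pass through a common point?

No

Intersecting L1 and L2: solving the 2×2 system gives (x, y) = (-13, 12).
Substitute into L3: (8)(-13) + (5)(12) = -44.
But L3 requires -41 ≠ -44, so the three lines have no common point.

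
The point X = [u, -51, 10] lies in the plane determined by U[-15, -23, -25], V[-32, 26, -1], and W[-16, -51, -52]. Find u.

34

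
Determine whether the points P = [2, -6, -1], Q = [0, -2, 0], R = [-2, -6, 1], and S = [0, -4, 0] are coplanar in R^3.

Yes

A normal to the plane through P, Q, R is n = PQ × PR = (8, 0, 16).
The plane has equation n·X = 0. For S: n·S = 0.
Equal, so S lies in the plane and all four are coplanar.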